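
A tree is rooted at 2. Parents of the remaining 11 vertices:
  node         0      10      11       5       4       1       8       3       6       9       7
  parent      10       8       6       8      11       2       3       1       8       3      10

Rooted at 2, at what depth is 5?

4

Path from 2 to 5: 2 – 1 – 3 – 8 – 5, which has 4 edges.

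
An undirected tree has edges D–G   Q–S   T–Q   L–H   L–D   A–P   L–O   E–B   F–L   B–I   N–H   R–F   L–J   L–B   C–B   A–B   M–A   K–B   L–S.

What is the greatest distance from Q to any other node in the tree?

The node farthest from Q is M (P also at distance 5), via Q-S-L-B-A-M — 5 edges.

5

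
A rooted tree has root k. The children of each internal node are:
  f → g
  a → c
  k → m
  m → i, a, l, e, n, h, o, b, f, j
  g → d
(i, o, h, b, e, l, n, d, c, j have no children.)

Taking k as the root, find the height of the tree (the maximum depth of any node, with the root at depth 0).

4

d sits deepest: k → m → f → g → d — 4 edges from the root.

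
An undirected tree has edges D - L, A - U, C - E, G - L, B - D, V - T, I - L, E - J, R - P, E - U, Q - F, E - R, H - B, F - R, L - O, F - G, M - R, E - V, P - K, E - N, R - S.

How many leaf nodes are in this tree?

The leaves are A, C, H, I, J, K, M, N, O, Q, S, T.
That is 12 leaves.

12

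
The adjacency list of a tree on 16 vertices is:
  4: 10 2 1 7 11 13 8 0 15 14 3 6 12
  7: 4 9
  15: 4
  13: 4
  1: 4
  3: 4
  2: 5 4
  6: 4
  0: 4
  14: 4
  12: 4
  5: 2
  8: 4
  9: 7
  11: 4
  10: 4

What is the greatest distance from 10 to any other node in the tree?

3

The node farthest from 10 is 5 (9 also at distance 3), via 10 – 4 – 2 – 5 — 3 edges.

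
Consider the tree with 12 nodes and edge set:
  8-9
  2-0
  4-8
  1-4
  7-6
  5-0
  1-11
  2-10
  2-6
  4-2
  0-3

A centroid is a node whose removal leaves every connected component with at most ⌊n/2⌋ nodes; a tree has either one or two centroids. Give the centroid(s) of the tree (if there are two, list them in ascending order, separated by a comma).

2

If 2 is removed the pieces have sizes 5, 3, 2, 1, all ≤ ⌊12/2⌋ = 6.
Every other node leaves some component of size > 6, so the centroid is unique.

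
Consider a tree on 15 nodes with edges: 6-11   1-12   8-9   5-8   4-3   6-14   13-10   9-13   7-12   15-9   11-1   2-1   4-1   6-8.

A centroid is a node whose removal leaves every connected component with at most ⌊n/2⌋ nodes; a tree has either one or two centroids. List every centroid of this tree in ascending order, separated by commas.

Delete 6: the remaining components have sizes 7, 6, 1. Max 7 ≤ 7, so 6 is a centroid.
Every other node leaves some component of size > 7, so the centroid is unique.

6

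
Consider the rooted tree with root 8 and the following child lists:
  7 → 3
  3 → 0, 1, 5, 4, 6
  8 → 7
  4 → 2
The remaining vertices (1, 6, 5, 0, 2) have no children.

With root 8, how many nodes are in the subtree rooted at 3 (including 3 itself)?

7

Descendants of 3 (including itself): 3, 4, 1, 5, 0, 6, 2. That's 7.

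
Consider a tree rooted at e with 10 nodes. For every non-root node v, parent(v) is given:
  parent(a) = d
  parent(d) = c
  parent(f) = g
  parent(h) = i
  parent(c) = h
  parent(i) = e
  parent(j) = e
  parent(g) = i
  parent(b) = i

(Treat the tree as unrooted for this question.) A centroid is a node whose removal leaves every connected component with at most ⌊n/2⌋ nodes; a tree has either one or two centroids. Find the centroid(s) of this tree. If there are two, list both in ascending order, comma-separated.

Delete i: the remaining components have sizes 4, 2, 2, 1. Max 4 ≤ 5, so i is a centroid.
No neighbour of i does as well, so i is the unique centroid.

i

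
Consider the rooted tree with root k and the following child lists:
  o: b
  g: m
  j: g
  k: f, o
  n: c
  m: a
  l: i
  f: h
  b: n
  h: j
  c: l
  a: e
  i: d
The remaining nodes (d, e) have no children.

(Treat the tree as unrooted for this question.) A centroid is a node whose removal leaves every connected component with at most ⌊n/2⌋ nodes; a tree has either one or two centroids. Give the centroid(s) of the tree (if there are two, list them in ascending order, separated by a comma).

Removing k splits the tree into components of sizes 7, 7; the largest is 7 ≤ ⌊15/2⌋ = 7.
No neighbour of k does as well, so k is the unique centroid.

k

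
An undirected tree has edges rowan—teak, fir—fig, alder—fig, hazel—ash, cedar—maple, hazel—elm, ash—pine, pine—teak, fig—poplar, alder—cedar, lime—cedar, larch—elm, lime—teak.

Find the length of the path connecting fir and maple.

4

fir – fig – alder – cedar – maple: 4 edges.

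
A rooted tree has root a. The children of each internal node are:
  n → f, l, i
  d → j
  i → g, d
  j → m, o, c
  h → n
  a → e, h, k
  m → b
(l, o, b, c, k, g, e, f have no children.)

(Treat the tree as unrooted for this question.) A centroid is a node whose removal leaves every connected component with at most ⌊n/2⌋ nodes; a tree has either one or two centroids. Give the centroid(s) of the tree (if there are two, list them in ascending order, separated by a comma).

i

Delete i: the remaining components have sizes 7, 6, 1. Max 7 ≤ 7, so i is a centroid.
No neighbour of i does as well, so i is the unique centroid.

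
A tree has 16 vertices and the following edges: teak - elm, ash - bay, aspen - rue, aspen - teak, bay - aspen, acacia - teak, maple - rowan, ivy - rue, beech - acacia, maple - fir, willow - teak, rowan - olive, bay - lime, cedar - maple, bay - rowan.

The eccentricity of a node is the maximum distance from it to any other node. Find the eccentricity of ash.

The node farthest from ash is beech, via ash-bay-aspen-teak-acacia-beech — 5 edges.

5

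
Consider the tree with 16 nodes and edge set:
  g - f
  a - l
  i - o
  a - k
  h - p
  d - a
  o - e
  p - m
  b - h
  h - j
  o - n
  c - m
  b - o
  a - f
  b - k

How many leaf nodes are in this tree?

Degree-1 nodes: c, d, e, g, i, j, l, n — 8 of them.

8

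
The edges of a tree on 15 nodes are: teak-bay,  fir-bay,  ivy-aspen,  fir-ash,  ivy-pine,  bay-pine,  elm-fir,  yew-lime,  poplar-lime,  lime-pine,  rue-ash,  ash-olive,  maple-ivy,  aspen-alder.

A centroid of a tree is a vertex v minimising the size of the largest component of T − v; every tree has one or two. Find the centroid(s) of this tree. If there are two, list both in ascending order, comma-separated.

Delete pine: the remaining components have sizes 7, 4, 3. Max 7 ≤ 7, so pine is a centroid.
Every other node leaves some component of size > 7, so the centroid is unique.

pine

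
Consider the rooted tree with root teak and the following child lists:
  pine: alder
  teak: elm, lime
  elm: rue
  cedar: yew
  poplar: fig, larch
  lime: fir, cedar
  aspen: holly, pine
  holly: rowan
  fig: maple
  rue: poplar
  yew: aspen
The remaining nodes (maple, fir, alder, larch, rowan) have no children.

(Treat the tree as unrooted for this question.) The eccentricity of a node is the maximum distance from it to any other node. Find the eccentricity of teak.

6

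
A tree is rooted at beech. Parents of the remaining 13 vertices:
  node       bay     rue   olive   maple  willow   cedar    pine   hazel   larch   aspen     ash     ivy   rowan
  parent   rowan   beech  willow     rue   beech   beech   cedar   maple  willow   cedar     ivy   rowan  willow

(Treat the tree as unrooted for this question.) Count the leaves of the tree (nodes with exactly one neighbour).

7

Exactly 7 nodes have a single neighbour: ash, aspen, bay, hazel, larch, olive, pine.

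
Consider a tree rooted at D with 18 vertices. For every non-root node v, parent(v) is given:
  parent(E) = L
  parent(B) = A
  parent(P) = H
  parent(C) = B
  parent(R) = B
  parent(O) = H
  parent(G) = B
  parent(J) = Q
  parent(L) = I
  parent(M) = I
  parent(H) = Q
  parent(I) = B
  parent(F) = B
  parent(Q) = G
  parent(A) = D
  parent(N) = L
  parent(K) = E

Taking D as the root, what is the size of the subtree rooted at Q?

Q's subtree: {Q, H, J, P, O}, size 5.

5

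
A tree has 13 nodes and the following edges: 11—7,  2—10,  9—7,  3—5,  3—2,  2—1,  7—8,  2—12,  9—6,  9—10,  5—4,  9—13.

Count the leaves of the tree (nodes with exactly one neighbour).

7

Degree-1 nodes: 1, 4, 6, 8, 11, 12, 13 — 7 of them.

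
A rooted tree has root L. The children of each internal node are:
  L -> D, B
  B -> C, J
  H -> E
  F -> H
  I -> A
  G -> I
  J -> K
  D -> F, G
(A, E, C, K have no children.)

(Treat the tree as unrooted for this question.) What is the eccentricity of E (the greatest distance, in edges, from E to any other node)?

The node farthest from E is K, via E–H–F–D–L–B–J–K — 7 edges.

7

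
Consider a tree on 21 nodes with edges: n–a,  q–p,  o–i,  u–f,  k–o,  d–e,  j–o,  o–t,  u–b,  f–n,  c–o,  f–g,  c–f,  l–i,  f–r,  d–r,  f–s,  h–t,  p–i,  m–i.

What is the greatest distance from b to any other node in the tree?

7

A farthest node from b is q.
The path b-u-f-c-o-i-p-q has 7 edges.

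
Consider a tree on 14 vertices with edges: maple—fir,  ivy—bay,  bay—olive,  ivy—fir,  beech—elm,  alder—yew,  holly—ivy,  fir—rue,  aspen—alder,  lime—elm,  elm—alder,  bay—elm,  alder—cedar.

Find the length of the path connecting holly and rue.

3

holly–ivy–fir–rue: 3 edges.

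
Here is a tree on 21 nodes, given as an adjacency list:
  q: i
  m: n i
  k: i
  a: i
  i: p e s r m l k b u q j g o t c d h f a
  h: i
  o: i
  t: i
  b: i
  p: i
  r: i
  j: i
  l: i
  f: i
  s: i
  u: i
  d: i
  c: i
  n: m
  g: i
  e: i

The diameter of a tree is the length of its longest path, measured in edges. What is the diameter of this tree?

3

A longest path is n – m – i – j, with 3 edges.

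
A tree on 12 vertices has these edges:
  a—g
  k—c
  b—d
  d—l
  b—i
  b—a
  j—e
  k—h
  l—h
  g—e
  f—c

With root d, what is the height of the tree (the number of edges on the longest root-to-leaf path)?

A deepest node is j, reached by d–b–a–g–e–j.
That path has 5 edges, so the height is 5.

5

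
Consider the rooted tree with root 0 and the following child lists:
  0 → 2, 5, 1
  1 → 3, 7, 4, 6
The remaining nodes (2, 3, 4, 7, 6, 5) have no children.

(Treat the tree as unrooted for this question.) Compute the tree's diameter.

A longest path is 5–0–1–7, with 3 edges.

3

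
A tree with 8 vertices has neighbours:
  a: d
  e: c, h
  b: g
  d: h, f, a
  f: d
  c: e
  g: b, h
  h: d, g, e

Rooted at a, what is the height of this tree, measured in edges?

The longest root-to-leaf path is a → d → h → e → c (4 edges).

4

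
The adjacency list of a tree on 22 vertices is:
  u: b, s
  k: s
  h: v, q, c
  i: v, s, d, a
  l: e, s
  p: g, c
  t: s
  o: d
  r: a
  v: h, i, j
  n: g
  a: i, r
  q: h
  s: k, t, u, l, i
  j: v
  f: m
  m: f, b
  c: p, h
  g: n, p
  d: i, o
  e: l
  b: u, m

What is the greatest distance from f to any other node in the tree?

A farthest node from f is n.
The path f – m – b – u – s – i – v – h – c – p – g – n has 11 edges.

11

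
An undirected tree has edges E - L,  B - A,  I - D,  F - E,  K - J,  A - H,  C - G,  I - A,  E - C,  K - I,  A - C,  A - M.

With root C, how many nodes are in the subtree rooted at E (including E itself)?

3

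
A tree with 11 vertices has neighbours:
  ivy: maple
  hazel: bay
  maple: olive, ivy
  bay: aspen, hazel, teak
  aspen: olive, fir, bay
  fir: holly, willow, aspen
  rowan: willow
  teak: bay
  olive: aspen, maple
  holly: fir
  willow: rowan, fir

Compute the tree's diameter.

A longest path is rowan – willow – fir – aspen – olive – maple – ivy, with 6 edges.

6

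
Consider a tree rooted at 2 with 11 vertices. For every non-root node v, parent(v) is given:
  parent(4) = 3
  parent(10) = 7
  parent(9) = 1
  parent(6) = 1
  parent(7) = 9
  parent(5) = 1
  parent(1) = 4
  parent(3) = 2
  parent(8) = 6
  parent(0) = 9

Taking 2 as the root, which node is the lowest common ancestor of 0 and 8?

Ancestors of 0 (toward the root): 0, 9, 1, 4, 3, 2.
Ancestors of 8: 8, 6, 1, 4, 3, 2.
The deepest node appearing in both lists is 1.

1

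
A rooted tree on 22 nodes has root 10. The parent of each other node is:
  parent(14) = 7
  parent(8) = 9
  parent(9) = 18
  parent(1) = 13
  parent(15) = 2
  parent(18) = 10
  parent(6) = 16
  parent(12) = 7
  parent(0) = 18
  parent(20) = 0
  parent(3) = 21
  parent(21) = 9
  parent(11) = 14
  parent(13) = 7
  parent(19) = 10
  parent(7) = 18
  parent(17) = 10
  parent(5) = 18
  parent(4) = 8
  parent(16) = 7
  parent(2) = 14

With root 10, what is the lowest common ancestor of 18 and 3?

18

18's ancestor chain is 18, 10 and 3's is 3, 21, 9, 18, 10; they first meet at 18.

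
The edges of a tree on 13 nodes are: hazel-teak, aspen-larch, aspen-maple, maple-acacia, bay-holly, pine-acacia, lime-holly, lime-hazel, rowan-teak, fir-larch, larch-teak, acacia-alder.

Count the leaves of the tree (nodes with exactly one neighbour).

5

Degree-1 nodes: alder, bay, fir, pine, rowan — 5 of them.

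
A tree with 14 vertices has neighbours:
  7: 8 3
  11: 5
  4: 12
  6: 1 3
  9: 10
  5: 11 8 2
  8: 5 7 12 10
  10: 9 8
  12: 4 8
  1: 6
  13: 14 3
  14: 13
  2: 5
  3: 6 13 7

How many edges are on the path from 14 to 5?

5

Walking from 14: 14–13–3–7–8–5. Length 5.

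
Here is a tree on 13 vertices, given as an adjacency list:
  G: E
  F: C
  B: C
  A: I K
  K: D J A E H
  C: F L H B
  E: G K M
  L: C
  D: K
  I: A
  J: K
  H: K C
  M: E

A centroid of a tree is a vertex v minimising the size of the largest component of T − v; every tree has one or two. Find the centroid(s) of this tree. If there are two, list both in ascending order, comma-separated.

K

Removing K splits the tree into components of sizes 5, 3, 2, 1, 1; the largest is 5 ≤ ⌊13/2⌋ = 6.
Every other node leaves some component of size > 6, so the centroid is unique.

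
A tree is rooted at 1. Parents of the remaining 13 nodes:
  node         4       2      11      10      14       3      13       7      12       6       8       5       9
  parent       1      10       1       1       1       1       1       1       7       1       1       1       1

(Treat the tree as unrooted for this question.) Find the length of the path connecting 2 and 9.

3

The path is 2 – 10 – 1 – 9, which has 3 edges.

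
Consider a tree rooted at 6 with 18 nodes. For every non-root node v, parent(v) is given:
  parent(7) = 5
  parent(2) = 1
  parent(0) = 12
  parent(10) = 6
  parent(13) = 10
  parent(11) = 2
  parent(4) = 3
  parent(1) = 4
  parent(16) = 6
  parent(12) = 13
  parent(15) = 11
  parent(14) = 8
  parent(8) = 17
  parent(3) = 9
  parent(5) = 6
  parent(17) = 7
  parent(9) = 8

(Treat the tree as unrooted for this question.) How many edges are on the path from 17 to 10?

4

Walking from 17: 17 – 7 – 5 – 6 – 10. Length 4.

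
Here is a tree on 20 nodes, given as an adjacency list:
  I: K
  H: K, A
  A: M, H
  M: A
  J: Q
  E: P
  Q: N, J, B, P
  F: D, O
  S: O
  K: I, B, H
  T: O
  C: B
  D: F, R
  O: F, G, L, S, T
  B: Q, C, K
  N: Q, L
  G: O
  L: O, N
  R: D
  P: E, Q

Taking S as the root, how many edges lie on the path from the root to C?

6

Climbing from C to the root: C – B – Q – N – L – O – S. That's 6 steps.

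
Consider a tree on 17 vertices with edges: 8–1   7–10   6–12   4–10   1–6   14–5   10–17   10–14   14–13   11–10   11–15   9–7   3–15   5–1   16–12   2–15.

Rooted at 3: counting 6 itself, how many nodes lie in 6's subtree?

6's subtree: {6, 12, 16}, size 3.

3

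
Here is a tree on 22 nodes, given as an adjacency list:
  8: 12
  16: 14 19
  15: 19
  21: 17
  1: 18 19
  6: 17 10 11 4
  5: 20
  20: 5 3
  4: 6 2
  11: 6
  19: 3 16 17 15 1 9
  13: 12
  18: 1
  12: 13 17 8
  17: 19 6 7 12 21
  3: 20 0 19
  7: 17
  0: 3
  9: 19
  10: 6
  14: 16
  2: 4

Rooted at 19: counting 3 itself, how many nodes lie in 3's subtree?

4

Descendants of 3 (including itself): 3, 20, 0, 5. That's 4.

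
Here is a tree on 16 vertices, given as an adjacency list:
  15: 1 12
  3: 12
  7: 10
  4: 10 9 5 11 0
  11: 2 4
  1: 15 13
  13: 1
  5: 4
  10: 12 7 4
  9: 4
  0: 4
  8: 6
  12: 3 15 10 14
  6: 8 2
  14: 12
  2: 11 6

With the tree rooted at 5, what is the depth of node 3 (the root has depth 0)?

4

Climbing from 3 to the root: 3 → 12 → 10 → 4 → 5. That's 4 steps.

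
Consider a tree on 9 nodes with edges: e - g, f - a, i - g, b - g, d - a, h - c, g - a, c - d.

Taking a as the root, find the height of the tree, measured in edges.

A deepest node is h, reached by a–d–c–h.
That path has 3 edges, so the height is 3.

3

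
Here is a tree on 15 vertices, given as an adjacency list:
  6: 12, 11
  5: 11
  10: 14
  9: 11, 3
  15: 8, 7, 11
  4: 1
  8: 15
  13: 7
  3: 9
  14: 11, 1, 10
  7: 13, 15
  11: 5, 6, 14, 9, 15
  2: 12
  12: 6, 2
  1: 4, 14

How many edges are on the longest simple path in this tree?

6

BFS from 13 reaches 2 last, at distance 6; BFS from 2 confirms no node is farther.
Path: 13–7–15–11–6–12–2.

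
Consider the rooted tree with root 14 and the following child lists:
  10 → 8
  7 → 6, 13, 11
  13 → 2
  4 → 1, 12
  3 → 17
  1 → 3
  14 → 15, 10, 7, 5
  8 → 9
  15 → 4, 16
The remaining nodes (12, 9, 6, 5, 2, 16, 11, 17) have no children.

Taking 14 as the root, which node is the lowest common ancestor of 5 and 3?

14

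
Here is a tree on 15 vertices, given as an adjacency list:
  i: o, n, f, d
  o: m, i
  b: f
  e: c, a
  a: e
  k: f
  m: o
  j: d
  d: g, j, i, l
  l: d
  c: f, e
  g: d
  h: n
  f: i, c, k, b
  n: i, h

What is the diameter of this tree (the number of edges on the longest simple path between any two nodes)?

BFS from a reaches m last, at distance 6; BFS from m confirms no node is farther.
Path: a–e–c–f–i–o–m.

6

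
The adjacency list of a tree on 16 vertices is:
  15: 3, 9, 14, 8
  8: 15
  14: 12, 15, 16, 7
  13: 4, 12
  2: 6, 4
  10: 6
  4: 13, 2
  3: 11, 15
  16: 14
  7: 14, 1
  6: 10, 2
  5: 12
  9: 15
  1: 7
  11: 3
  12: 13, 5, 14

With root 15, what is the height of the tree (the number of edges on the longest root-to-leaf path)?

7

The longest root-to-leaf path is 15–14–12–13–4–2–6–10 (7 edges).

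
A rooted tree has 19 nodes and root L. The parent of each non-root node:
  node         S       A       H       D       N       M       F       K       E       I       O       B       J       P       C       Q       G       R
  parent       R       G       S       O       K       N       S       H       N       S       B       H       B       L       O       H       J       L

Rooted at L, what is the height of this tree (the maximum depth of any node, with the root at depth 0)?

7

A deepest node is A, reached by L – R – S – H – B – J – G – A.
That path has 7 edges, so the height is 7.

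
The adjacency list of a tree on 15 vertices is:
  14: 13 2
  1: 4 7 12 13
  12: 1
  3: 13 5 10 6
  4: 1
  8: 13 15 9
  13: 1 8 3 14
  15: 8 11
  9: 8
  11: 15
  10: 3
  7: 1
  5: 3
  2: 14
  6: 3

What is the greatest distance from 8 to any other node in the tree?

3

Distances from 8 peak at 3, attained at 6 (10, 7, 12, 2, 4, 5 also at distance 3).
8-13-3-6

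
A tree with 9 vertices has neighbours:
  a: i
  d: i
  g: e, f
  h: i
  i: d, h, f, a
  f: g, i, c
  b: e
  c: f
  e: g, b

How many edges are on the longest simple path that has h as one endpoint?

The node farthest from h is b, via h-i-f-g-e-b — 5 edges.

5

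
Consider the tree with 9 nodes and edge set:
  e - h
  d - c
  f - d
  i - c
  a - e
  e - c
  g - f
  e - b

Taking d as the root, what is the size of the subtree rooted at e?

e's subtree: {e, a, h, b}, size 4.

4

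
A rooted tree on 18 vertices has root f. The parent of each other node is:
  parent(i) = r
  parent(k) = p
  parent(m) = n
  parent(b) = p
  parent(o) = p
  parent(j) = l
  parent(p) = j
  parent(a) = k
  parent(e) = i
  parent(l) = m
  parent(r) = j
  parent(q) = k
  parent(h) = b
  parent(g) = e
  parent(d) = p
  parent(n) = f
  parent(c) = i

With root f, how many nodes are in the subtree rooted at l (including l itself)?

15

The subtree rooted at l contains: l, j, p, r, k, b, o, d, i, q, a, h, e, c, g — 15 nodes.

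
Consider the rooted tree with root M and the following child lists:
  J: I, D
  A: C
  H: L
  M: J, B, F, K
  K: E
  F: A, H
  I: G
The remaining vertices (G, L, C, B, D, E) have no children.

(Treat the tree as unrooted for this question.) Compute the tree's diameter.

A longest path is C-A-F-M-J-I-G, with 6 edges.

6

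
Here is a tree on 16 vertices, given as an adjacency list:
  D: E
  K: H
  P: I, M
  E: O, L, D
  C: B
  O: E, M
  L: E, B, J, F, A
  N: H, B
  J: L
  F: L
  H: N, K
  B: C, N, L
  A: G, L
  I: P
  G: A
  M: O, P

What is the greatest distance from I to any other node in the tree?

A farthest node from I is K.
The path I-P-M-O-E-L-B-N-H-K has 9 edges.

9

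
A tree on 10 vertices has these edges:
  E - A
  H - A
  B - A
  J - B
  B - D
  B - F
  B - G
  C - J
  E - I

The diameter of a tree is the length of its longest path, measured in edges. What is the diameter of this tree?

5

BFS from C reaches I last, at distance 5; BFS from I confirms no node is farther.
Path: C – J – B – A – E – I.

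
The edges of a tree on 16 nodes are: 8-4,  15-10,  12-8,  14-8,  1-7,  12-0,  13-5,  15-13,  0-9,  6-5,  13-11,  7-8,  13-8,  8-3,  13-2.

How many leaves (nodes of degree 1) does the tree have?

Exactly 9 nodes have a single neighbour: 1, 2, 3, 4, 6, 9, 10, 11, 14.

9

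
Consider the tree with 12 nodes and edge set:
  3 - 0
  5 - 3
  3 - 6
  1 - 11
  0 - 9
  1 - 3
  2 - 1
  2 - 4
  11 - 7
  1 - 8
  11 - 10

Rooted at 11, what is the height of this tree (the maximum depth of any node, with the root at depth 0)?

4

9 sits deepest: 11-1-3-0-9 — 4 edges from the root.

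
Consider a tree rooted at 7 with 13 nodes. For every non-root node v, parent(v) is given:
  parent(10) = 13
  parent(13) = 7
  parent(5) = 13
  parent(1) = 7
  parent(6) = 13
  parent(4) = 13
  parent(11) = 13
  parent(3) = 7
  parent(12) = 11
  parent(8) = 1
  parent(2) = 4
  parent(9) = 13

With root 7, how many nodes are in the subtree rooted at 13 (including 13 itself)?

9

13's subtree: {13, 6, 5, 11, 4, 10, 9, 12, 2}, size 9.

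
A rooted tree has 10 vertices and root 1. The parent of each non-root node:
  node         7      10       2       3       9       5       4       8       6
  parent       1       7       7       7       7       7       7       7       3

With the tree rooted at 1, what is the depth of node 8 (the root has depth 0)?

2

1 → 7 → 8 — 2 edges.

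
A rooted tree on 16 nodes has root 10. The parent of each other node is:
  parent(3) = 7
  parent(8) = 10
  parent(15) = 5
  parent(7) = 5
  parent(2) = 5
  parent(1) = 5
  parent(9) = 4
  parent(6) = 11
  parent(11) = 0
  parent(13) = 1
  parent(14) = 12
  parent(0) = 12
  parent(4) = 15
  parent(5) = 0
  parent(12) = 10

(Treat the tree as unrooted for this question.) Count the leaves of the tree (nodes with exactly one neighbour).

Degree-1 nodes: 2, 3, 6, 8, 9, 13, 14 — 7 of them.

7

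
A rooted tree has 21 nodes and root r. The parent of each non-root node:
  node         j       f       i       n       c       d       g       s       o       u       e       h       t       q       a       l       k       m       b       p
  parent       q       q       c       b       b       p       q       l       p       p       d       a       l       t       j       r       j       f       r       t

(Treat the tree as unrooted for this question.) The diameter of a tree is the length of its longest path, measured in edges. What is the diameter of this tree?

9

A longest path is i - c - b - r - l - t - q - j - a - h, with 9 edges.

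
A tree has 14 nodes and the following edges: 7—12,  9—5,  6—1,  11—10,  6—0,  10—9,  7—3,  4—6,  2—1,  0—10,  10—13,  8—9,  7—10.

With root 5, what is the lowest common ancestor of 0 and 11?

10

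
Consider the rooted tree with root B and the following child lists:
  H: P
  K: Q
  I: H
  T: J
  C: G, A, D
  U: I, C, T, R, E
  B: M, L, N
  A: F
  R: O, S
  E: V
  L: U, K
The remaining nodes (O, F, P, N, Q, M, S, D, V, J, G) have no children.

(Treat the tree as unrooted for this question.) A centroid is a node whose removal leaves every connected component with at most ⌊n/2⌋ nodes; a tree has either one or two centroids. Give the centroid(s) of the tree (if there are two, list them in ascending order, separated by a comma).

U

Removing U splits the tree into components of sizes 6, 5, 3, 3, 2, 2; the largest is 6 ≤ ⌊22/2⌋ = 11.
No neighbour of U does as well, so U is the unique centroid.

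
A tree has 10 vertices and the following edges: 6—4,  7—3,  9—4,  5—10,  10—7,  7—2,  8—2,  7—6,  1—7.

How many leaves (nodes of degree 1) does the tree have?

The leaves are 1, 3, 5, 8, 9.
That is 5 leaves.

5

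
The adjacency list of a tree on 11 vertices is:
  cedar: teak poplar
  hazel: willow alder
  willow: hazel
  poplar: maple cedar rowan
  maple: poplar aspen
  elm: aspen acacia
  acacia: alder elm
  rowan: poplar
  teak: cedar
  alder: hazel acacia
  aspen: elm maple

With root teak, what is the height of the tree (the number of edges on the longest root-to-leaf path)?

A deepest node is willow, reached by teak–cedar–poplar–maple–aspen–elm–acacia–alder–hazel–willow.
That path has 9 edges, so the height is 9.

9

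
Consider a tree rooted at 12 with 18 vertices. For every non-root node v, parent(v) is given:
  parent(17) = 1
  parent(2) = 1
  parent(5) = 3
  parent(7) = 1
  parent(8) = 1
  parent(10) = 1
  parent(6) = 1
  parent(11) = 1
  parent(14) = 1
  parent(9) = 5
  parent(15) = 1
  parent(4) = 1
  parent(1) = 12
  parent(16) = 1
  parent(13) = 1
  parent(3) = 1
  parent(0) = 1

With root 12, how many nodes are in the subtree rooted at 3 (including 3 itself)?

Descendants of 3 (including itself): 3, 5, 9. That's 3.

3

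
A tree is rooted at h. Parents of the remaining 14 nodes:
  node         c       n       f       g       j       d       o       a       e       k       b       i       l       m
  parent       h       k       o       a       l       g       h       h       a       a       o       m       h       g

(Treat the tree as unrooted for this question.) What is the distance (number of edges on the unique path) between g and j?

The path is g–a–h–l–j, which has 4 edges.

4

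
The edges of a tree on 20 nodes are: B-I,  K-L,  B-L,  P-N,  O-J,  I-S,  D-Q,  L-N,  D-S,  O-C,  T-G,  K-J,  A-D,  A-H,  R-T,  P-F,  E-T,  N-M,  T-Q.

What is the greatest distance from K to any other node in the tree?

8

A farthest node from K is E (G, R also at distance 8).
The path K – L – B – I – S – D – Q – T – E has 8 edges.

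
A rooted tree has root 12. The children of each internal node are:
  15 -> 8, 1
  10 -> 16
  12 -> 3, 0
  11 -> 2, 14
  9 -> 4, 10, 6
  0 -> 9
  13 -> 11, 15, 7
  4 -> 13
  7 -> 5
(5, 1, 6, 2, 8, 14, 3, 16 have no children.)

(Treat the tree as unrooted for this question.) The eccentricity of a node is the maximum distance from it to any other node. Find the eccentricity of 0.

5

The node farthest from 0 is 1 (2, 8, 14, 5 also at distance 5), via 0–9–4–13–15–1 — 5 edges.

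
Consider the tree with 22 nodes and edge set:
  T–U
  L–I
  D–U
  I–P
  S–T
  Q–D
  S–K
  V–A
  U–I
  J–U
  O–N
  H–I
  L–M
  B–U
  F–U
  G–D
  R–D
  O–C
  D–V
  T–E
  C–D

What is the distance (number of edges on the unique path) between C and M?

Walking from C: C – D – U – I – L – M. Length 5.

5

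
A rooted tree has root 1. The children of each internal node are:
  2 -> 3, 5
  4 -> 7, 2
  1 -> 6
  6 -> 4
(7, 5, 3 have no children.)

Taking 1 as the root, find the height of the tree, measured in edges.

4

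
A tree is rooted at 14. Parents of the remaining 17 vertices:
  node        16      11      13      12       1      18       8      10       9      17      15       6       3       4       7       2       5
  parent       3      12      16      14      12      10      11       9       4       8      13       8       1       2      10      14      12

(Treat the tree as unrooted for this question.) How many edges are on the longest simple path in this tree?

BFS from 7 reaches 15 last, at distance 11; BFS from 15 confirms no node is farther.
Path: 7 - 10 - 9 - 4 - 2 - 14 - 12 - 1 - 3 - 16 - 13 - 15.

11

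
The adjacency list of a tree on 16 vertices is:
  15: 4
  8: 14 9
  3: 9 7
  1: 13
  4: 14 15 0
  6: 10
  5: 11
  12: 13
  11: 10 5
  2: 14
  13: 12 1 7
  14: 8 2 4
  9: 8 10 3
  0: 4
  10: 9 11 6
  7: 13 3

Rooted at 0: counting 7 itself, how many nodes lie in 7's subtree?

4

The subtree rooted at 7 contains: 7, 13, 1, 12 — 4 nodes.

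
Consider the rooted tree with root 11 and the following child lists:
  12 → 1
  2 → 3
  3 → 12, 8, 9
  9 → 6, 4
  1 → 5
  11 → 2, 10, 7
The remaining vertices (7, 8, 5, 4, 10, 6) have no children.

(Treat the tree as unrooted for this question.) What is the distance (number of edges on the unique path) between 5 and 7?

Walking from 5: 5 - 1 - 12 - 3 - 2 - 11 - 7. Length 6.

6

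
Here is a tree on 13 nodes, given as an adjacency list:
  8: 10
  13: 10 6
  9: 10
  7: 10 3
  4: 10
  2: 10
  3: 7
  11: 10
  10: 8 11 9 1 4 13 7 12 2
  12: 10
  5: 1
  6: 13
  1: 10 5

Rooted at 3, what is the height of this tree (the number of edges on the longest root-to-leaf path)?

4

A deepest node is 6, reached by 3 – 7 – 10 – 13 – 6.
That path has 4 edges, so the height is 4.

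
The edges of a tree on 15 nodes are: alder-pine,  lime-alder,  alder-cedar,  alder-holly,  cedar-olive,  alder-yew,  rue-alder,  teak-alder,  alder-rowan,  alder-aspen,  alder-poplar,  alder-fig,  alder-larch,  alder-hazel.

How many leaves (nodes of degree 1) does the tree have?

13

Degree-1 nodes: aspen, fig, hazel, holly, larch, lime, olive, pine, poplar, rowan, rue, teak, yew — 13 of them.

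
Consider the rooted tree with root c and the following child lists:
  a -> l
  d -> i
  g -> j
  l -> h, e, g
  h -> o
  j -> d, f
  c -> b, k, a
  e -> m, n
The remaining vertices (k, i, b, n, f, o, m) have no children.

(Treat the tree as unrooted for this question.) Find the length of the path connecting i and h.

5

i – d – j – g – l – h: 5 edges.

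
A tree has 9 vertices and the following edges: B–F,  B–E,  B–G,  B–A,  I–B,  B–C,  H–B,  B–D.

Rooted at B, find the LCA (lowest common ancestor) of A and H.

B

Path A→root: A B; path H→root: H B.
First common node: B.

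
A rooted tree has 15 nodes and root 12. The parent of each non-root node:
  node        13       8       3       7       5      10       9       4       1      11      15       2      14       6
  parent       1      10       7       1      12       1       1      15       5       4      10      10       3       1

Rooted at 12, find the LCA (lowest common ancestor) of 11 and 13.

1

Path 11→root: 11 4 15 10 1 5 12; path 13→root: 13 1 5 12.
First common node: 1.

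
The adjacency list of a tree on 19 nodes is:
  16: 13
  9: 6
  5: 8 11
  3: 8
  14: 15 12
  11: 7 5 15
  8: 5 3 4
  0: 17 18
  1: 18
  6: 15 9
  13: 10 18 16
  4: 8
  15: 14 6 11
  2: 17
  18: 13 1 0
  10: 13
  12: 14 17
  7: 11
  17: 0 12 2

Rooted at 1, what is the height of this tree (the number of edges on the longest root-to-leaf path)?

10

A deepest node is 3, reached by 1 → 18 → 0 → 17 → 12 → 14 → 15 → 11 → 5 → 8 → 3.
That path has 10 edges, so the height is 10.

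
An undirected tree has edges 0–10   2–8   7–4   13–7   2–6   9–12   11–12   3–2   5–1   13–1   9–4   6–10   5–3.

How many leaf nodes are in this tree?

Exactly 3 nodes have a single neighbour: 0, 8, 11.

3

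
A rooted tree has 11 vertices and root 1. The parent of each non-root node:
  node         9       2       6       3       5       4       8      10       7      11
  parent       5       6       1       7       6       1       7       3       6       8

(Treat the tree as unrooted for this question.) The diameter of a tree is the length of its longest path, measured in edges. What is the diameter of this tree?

A longest path is 10-3-7-6-1-4, with 5 edges.

5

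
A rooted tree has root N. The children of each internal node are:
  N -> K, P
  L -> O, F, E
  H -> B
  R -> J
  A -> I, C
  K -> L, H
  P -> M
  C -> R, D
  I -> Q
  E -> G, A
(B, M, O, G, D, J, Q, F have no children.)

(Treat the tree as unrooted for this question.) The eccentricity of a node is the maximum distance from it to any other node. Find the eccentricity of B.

A farthest node from B is J.
The path B–H–K–L–E–A–C–R–J has 8 edges.

8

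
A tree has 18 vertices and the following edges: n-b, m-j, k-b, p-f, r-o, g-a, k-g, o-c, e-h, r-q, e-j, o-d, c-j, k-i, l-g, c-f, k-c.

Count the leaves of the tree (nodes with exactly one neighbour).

Exactly 9 nodes have a single neighbour: a, d, h, i, l, m, n, p, q.

9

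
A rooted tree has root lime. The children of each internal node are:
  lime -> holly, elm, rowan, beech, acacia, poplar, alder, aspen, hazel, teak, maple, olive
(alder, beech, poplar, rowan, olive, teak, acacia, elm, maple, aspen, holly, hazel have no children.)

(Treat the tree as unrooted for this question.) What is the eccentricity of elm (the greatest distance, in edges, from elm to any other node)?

The node farthest from elm is olive (holly, alder, acacia, teak, rowan, aspen, poplar, hazel, maple, beech also at distance 2), via elm-lime-olive — 2 edges.

2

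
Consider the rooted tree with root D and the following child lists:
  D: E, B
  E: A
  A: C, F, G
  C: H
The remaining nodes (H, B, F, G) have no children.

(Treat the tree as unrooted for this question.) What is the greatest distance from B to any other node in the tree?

Distances from B peak at 5, attained at H.
B-D-E-A-C-H

5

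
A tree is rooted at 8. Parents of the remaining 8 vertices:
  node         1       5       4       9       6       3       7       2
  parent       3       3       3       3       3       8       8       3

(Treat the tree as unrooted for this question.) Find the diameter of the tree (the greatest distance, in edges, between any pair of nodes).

3

BFS from 7 reaches 1 last, at distance 3; BFS from 1 confirms no node is farther.
Path: 7 – 8 – 3 – 1.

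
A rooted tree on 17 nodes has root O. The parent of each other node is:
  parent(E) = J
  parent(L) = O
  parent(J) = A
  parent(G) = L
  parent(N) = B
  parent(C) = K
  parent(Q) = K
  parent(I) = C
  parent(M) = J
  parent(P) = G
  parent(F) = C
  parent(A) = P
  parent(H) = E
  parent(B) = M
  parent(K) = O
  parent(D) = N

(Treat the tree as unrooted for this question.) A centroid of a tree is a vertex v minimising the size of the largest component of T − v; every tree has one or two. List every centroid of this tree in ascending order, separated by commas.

P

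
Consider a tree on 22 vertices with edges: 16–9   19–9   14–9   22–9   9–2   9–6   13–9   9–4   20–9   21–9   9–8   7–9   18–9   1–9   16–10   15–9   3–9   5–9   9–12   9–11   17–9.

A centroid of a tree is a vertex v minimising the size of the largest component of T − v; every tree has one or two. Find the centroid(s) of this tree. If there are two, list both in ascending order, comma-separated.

Delete 9: the remaining components have sizes 2, 1, 1, 1, 1, 1, 1, 1, 1, 1, 1, 1, 1, 1, 1, 1, 1, 1, 1, 1. Max 2 ≤ 11, so 9 is a centroid.
Every other node leaves some component of size > 11, so the centroid is unique.

9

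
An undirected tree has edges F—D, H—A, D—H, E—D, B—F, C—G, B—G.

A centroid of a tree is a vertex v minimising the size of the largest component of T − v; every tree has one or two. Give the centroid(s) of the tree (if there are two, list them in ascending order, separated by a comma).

D, F

If F is removed the pieces have sizes 4, 3, all ≤ ⌊8/2⌋ = 4.
Its neighbour D also leaves a largest component of size 4, so both are centroids.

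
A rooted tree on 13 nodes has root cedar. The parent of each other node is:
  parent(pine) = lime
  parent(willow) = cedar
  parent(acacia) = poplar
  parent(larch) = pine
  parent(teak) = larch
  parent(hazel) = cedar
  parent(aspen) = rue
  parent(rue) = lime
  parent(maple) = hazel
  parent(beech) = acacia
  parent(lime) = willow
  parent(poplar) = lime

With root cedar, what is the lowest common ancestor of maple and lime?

maple's ancestor chain is maple, hazel, cedar and lime's is lime, willow, cedar; they first meet at cedar.

cedar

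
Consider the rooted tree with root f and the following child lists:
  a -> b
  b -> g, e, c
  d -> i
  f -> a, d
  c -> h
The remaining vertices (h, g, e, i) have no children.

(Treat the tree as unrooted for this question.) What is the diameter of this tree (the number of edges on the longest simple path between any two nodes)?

A longest path is i - d - f - a - b - c - h, with 6 edges.

6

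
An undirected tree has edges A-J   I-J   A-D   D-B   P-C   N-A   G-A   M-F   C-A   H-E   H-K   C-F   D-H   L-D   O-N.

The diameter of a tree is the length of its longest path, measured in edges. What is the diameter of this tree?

6

BFS from K reaches M last, at distance 6; BFS from M confirms no node is farther.
Path: K–H–D–A–C–F–M.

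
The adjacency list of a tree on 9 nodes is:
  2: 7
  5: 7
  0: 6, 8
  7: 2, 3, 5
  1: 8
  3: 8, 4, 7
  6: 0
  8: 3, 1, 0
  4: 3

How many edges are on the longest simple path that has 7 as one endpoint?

A farthest node from 7 is 6.
The path 7–3–8–0–6 has 4 edges.

4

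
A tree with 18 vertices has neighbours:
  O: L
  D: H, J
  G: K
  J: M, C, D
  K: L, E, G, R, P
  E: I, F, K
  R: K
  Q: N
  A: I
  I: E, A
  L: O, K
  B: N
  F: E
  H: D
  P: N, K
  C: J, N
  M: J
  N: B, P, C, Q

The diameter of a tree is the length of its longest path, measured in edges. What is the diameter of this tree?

9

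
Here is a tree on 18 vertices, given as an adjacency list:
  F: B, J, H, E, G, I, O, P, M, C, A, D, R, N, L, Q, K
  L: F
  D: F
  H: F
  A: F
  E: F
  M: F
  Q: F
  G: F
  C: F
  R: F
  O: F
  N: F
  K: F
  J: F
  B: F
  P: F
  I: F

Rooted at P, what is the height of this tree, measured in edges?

2

N sits deepest: P → F → N — 2 edges from the root.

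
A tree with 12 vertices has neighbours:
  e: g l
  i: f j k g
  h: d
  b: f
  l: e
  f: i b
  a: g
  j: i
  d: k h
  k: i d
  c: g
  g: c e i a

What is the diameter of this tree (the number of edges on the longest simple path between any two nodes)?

6

BFS from h reaches l last, at distance 6; BFS from l confirms no node is farther.
Path: h - d - k - i - g - e - l.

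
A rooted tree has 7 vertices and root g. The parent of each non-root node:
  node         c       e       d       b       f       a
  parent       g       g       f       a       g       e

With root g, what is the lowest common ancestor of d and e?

g

Path d→root: d f g; path e→root: e g.
First common node: g.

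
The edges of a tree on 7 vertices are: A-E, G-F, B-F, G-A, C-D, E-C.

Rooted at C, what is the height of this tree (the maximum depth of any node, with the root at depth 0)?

The longest root-to-leaf path is C-E-A-G-F-B (5 edges).

5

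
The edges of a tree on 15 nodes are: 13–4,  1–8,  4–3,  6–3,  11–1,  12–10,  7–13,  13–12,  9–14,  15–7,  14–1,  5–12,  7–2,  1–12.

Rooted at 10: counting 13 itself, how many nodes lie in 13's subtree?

The subtree rooted at 13 contains: 13, 4, 7, 3, 15, 2, 6 — 7 nodes.

7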